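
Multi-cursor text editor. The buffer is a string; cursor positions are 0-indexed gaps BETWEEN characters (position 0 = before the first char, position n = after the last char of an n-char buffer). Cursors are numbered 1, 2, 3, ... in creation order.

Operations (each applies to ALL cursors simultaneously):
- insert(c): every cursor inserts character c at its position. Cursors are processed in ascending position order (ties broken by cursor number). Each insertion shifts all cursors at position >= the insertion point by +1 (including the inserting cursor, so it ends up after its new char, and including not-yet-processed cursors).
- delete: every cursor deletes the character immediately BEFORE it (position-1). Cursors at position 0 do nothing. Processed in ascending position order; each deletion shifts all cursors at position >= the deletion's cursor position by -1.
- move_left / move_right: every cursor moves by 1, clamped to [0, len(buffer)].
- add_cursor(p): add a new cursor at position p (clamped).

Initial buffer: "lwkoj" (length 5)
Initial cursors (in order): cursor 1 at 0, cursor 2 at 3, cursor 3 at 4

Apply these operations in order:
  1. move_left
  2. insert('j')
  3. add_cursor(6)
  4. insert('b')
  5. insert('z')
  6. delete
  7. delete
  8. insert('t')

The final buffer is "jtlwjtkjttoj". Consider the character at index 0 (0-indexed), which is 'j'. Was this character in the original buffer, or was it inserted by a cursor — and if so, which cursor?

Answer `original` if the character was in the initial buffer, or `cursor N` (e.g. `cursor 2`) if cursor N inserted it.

Answer: cursor 1

Derivation:
After op 1 (move_left): buffer="lwkoj" (len 5), cursors c1@0 c2@2 c3@3, authorship .....
After op 2 (insert('j')): buffer="jlwjkjoj" (len 8), cursors c1@1 c2@4 c3@6, authorship 1..2.3..
After op 3 (add_cursor(6)): buffer="jlwjkjoj" (len 8), cursors c1@1 c2@4 c3@6 c4@6, authorship 1..2.3..
After op 4 (insert('b')): buffer="jblwjbkjbboj" (len 12), cursors c1@2 c2@6 c3@10 c4@10, authorship 11..22.334..
After op 5 (insert('z')): buffer="jbzlwjbzkjbbzzoj" (len 16), cursors c1@3 c2@8 c3@14 c4@14, authorship 111..222.33434..
After op 6 (delete): buffer="jblwjbkjbboj" (len 12), cursors c1@2 c2@6 c3@10 c4@10, authorship 11..22.334..
After op 7 (delete): buffer="jlwjkjoj" (len 8), cursors c1@1 c2@4 c3@6 c4@6, authorship 1..2.3..
After op 8 (insert('t')): buffer="jtlwjtkjttoj" (len 12), cursors c1@2 c2@6 c3@10 c4@10, authorship 11..22.334..
Authorship (.=original, N=cursor N): 1 1 . . 2 2 . 3 3 4 . .
Index 0: author = 1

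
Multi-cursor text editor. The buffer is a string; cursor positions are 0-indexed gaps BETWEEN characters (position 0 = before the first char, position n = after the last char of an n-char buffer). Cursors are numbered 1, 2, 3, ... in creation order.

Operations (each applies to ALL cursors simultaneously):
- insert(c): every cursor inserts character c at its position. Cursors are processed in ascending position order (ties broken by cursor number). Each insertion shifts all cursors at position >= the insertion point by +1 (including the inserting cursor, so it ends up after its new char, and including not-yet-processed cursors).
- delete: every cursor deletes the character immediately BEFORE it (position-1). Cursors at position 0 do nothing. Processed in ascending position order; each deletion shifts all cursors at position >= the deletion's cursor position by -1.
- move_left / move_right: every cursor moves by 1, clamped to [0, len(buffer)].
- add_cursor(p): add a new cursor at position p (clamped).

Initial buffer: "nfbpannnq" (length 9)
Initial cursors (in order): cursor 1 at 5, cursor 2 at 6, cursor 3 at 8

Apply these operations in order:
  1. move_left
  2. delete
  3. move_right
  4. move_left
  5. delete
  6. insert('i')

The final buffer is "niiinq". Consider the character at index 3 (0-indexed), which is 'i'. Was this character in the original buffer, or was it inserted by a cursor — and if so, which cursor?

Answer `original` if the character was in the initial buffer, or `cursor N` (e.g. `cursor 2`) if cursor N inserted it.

After op 1 (move_left): buffer="nfbpannnq" (len 9), cursors c1@4 c2@5 c3@7, authorship .........
After op 2 (delete): buffer="nfbnnq" (len 6), cursors c1@3 c2@3 c3@4, authorship ......
After op 3 (move_right): buffer="nfbnnq" (len 6), cursors c1@4 c2@4 c3@5, authorship ......
After op 4 (move_left): buffer="nfbnnq" (len 6), cursors c1@3 c2@3 c3@4, authorship ......
After op 5 (delete): buffer="nnq" (len 3), cursors c1@1 c2@1 c3@1, authorship ...
After op 6 (insert('i')): buffer="niiinq" (len 6), cursors c1@4 c2@4 c3@4, authorship .123..
Authorship (.=original, N=cursor N): . 1 2 3 . .
Index 3: author = 3

Answer: cursor 3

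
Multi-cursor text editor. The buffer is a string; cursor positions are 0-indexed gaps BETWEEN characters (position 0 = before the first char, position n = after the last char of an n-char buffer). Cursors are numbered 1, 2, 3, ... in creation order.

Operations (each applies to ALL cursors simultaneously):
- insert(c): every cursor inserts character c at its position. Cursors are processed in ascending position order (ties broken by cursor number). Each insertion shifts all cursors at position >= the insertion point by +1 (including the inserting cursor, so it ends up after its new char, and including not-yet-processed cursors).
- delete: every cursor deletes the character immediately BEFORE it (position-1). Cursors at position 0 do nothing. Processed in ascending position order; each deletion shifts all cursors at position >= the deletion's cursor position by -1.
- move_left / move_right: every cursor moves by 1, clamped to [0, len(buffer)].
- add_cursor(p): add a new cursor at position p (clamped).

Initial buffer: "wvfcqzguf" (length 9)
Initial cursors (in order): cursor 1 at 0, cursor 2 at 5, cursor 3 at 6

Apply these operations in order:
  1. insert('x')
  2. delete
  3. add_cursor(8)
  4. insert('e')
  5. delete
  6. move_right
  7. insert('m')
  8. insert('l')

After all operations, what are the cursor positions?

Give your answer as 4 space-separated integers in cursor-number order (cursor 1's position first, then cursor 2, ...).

After op 1 (insert('x')): buffer="xwvfcqxzxguf" (len 12), cursors c1@1 c2@7 c3@9, authorship 1.....2.3...
After op 2 (delete): buffer="wvfcqzguf" (len 9), cursors c1@0 c2@5 c3@6, authorship .........
After op 3 (add_cursor(8)): buffer="wvfcqzguf" (len 9), cursors c1@0 c2@5 c3@6 c4@8, authorship .........
After op 4 (insert('e')): buffer="ewvfcqezeguef" (len 13), cursors c1@1 c2@7 c3@9 c4@12, authorship 1.....2.3..4.
After op 5 (delete): buffer="wvfcqzguf" (len 9), cursors c1@0 c2@5 c3@6 c4@8, authorship .........
After op 6 (move_right): buffer="wvfcqzguf" (len 9), cursors c1@1 c2@6 c3@7 c4@9, authorship .........
After op 7 (insert('m')): buffer="wmvfcqzmgmufm" (len 13), cursors c1@2 c2@8 c3@10 c4@13, authorship .1.....2.3..4
After op 8 (insert('l')): buffer="wmlvfcqzmlgmlufml" (len 17), cursors c1@3 c2@10 c3@13 c4@17, authorship .11.....22.33..44

Answer: 3 10 13 17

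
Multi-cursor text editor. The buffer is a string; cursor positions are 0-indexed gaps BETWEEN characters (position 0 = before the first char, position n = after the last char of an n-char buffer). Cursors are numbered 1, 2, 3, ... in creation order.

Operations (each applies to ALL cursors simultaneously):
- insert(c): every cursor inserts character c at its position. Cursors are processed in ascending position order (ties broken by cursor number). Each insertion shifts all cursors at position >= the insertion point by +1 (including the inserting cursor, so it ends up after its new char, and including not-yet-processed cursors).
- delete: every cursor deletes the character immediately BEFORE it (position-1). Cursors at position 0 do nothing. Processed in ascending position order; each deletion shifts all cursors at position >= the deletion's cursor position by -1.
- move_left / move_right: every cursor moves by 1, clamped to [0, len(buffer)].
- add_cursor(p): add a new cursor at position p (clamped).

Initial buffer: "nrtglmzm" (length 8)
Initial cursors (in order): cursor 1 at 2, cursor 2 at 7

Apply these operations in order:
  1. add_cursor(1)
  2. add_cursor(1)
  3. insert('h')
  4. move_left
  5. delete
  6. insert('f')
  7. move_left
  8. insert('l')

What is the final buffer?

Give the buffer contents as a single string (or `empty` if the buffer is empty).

After op 1 (add_cursor(1)): buffer="nrtglmzm" (len 8), cursors c3@1 c1@2 c2@7, authorship ........
After op 2 (add_cursor(1)): buffer="nrtglmzm" (len 8), cursors c3@1 c4@1 c1@2 c2@7, authorship ........
After op 3 (insert('h')): buffer="nhhrhtglmzhm" (len 12), cursors c3@3 c4@3 c1@5 c2@11, authorship .34.1.....2.
After op 4 (move_left): buffer="nhhrhtglmzhm" (len 12), cursors c3@2 c4@2 c1@4 c2@10, authorship .34.1.....2.
After op 5 (delete): buffer="hhtglmhm" (len 8), cursors c3@0 c4@0 c1@1 c2@6, authorship 41....2.
After op 6 (insert('f')): buffer="ffhfhtglmfhm" (len 12), cursors c3@2 c4@2 c1@4 c2@10, authorship 34411....22.
After op 7 (move_left): buffer="ffhfhtglmfhm" (len 12), cursors c3@1 c4@1 c1@3 c2@9, authorship 34411....22.
After op 8 (insert('l')): buffer="fllfhlfhtglmlfhm" (len 16), cursors c3@3 c4@3 c1@6 c2@13, authorship 33444111....222.

Answer: fllfhlfhtglmlfhm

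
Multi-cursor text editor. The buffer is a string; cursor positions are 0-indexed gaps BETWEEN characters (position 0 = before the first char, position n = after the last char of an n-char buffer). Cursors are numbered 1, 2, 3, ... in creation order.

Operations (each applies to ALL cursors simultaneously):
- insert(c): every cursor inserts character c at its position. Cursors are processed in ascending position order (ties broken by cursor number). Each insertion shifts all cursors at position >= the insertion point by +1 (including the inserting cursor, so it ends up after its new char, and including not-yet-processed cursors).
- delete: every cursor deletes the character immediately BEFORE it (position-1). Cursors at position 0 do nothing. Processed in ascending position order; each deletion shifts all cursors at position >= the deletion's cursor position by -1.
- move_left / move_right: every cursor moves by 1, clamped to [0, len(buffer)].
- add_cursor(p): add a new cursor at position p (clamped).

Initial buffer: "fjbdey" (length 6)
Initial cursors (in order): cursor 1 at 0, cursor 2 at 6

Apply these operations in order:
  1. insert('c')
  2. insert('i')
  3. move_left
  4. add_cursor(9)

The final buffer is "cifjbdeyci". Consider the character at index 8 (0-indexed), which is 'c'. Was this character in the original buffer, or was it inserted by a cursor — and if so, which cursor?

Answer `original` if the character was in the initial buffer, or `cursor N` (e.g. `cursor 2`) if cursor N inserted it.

After op 1 (insert('c')): buffer="cfjbdeyc" (len 8), cursors c1@1 c2@8, authorship 1......2
After op 2 (insert('i')): buffer="cifjbdeyci" (len 10), cursors c1@2 c2@10, authorship 11......22
After op 3 (move_left): buffer="cifjbdeyci" (len 10), cursors c1@1 c2@9, authorship 11......22
After op 4 (add_cursor(9)): buffer="cifjbdeyci" (len 10), cursors c1@1 c2@9 c3@9, authorship 11......22
Authorship (.=original, N=cursor N): 1 1 . . . . . . 2 2
Index 8: author = 2

Answer: cursor 2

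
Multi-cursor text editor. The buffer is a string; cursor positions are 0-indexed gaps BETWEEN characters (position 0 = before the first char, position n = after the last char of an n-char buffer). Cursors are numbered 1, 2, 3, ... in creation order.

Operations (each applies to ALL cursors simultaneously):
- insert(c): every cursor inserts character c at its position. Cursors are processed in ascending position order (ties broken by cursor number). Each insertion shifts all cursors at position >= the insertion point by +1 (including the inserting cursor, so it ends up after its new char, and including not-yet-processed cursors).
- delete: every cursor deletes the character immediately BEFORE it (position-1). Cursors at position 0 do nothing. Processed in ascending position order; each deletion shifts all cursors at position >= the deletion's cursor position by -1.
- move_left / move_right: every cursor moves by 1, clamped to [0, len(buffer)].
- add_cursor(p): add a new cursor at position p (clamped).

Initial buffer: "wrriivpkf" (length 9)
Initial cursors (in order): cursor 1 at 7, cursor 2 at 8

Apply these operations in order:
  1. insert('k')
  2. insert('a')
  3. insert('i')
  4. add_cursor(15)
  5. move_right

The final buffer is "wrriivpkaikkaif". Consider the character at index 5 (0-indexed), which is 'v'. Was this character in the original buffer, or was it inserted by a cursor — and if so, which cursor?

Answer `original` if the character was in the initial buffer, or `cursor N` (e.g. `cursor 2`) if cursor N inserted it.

Answer: original

Derivation:
After op 1 (insert('k')): buffer="wrriivpkkkf" (len 11), cursors c1@8 c2@10, authorship .......1.2.
After op 2 (insert('a')): buffer="wrriivpkakkaf" (len 13), cursors c1@9 c2@12, authorship .......11.22.
After op 3 (insert('i')): buffer="wrriivpkaikkaif" (len 15), cursors c1@10 c2@14, authorship .......111.222.
After op 4 (add_cursor(15)): buffer="wrriivpkaikkaif" (len 15), cursors c1@10 c2@14 c3@15, authorship .......111.222.
After op 5 (move_right): buffer="wrriivpkaikkaif" (len 15), cursors c1@11 c2@15 c3@15, authorship .......111.222.
Authorship (.=original, N=cursor N): . . . . . . . 1 1 1 . 2 2 2 .
Index 5: author = original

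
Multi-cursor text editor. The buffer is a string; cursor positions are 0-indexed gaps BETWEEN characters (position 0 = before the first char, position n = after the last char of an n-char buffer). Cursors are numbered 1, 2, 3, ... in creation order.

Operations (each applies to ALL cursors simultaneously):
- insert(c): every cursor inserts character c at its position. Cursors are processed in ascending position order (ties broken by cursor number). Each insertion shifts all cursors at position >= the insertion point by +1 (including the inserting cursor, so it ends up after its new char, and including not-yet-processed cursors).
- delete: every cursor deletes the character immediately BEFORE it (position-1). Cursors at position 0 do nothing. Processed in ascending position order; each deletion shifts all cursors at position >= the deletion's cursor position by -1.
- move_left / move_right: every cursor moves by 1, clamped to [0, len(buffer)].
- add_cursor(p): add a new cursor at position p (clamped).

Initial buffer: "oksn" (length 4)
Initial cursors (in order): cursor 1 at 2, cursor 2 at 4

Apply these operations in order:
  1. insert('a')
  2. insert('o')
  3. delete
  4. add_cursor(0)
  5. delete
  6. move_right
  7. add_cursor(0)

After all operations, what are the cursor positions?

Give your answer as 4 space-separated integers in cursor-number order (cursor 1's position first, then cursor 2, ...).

After op 1 (insert('a')): buffer="okasna" (len 6), cursors c1@3 c2@6, authorship ..1..2
After op 2 (insert('o')): buffer="okaosnao" (len 8), cursors c1@4 c2@8, authorship ..11..22
After op 3 (delete): buffer="okasna" (len 6), cursors c1@3 c2@6, authorship ..1..2
After op 4 (add_cursor(0)): buffer="okasna" (len 6), cursors c3@0 c1@3 c2@6, authorship ..1..2
After op 5 (delete): buffer="oksn" (len 4), cursors c3@0 c1@2 c2@4, authorship ....
After op 6 (move_right): buffer="oksn" (len 4), cursors c3@1 c1@3 c2@4, authorship ....
After op 7 (add_cursor(0)): buffer="oksn" (len 4), cursors c4@0 c3@1 c1@3 c2@4, authorship ....

Answer: 3 4 1 0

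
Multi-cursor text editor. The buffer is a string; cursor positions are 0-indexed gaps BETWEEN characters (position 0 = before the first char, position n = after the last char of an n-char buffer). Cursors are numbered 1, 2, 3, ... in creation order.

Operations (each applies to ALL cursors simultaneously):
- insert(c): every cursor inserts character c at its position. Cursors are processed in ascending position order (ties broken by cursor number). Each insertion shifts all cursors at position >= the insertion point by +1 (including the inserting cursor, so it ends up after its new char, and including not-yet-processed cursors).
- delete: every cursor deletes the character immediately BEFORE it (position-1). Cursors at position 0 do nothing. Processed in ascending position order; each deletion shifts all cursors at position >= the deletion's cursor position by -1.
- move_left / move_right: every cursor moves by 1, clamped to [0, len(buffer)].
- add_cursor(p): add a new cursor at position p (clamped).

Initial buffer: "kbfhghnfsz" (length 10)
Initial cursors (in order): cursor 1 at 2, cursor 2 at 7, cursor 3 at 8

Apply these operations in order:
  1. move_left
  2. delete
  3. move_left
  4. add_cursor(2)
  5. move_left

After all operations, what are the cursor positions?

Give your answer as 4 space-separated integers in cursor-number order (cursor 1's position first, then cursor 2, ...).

After op 1 (move_left): buffer="kbfhghnfsz" (len 10), cursors c1@1 c2@6 c3@7, authorship ..........
After op 2 (delete): buffer="bfhgfsz" (len 7), cursors c1@0 c2@4 c3@4, authorship .......
After op 3 (move_left): buffer="bfhgfsz" (len 7), cursors c1@0 c2@3 c3@3, authorship .......
After op 4 (add_cursor(2)): buffer="bfhgfsz" (len 7), cursors c1@0 c4@2 c2@3 c3@3, authorship .......
After op 5 (move_left): buffer="bfhgfsz" (len 7), cursors c1@0 c4@1 c2@2 c3@2, authorship .......

Answer: 0 2 2 1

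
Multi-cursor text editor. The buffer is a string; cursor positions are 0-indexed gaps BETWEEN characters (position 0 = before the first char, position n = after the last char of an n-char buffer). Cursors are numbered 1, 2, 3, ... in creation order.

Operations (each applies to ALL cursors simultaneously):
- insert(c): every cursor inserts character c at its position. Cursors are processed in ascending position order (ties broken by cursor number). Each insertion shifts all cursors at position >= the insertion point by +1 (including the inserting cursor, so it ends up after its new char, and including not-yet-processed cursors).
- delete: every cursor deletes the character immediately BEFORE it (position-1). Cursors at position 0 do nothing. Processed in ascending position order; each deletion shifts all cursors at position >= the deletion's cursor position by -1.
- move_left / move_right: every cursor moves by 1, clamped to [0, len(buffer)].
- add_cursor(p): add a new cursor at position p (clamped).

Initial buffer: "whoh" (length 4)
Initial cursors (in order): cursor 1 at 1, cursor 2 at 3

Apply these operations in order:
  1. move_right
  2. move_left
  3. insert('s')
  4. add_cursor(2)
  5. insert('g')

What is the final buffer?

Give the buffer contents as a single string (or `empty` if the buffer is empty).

Answer: wsgghosgh

Derivation:
After op 1 (move_right): buffer="whoh" (len 4), cursors c1@2 c2@4, authorship ....
After op 2 (move_left): buffer="whoh" (len 4), cursors c1@1 c2@3, authorship ....
After op 3 (insert('s')): buffer="wshosh" (len 6), cursors c1@2 c2@5, authorship .1..2.
After op 4 (add_cursor(2)): buffer="wshosh" (len 6), cursors c1@2 c3@2 c2@5, authorship .1..2.
After op 5 (insert('g')): buffer="wsgghosgh" (len 9), cursors c1@4 c3@4 c2@8, authorship .113..22.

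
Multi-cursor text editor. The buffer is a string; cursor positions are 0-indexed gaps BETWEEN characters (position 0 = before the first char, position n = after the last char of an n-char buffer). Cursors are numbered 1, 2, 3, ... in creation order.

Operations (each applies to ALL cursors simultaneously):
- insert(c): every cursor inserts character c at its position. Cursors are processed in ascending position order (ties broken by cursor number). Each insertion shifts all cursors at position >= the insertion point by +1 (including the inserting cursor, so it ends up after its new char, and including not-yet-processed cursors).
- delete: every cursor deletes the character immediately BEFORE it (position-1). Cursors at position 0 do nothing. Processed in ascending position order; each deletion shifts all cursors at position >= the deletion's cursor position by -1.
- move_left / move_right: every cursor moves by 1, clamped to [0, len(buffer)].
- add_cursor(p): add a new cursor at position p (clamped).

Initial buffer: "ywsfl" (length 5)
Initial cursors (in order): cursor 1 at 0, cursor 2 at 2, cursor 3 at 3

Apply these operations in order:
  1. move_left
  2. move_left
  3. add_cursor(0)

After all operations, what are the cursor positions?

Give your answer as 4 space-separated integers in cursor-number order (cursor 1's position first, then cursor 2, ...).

Answer: 0 0 1 0

Derivation:
After op 1 (move_left): buffer="ywsfl" (len 5), cursors c1@0 c2@1 c3@2, authorship .....
After op 2 (move_left): buffer="ywsfl" (len 5), cursors c1@0 c2@0 c3@1, authorship .....
After op 3 (add_cursor(0)): buffer="ywsfl" (len 5), cursors c1@0 c2@0 c4@0 c3@1, authorship .....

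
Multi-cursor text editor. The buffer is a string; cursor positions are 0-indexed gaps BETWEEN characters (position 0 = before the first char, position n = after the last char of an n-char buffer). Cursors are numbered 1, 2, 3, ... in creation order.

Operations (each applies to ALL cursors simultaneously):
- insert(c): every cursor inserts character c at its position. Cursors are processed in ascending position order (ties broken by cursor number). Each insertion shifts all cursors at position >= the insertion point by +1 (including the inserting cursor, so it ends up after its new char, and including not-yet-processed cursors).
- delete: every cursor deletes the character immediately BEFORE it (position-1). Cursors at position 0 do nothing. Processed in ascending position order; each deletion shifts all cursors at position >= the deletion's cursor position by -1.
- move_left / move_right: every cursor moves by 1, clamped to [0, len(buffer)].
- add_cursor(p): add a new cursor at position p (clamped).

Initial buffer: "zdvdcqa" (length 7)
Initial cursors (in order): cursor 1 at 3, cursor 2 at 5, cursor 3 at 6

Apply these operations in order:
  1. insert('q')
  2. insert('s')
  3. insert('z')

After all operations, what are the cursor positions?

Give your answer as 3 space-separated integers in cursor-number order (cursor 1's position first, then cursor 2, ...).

After op 1 (insert('q')): buffer="zdvqdcqqqa" (len 10), cursors c1@4 c2@7 c3@9, authorship ...1..2.3.
After op 2 (insert('s')): buffer="zdvqsdcqsqqsa" (len 13), cursors c1@5 c2@9 c3@12, authorship ...11..22.33.
After op 3 (insert('z')): buffer="zdvqszdcqszqqsza" (len 16), cursors c1@6 c2@11 c3@15, authorship ...111..222.333.

Answer: 6 11 15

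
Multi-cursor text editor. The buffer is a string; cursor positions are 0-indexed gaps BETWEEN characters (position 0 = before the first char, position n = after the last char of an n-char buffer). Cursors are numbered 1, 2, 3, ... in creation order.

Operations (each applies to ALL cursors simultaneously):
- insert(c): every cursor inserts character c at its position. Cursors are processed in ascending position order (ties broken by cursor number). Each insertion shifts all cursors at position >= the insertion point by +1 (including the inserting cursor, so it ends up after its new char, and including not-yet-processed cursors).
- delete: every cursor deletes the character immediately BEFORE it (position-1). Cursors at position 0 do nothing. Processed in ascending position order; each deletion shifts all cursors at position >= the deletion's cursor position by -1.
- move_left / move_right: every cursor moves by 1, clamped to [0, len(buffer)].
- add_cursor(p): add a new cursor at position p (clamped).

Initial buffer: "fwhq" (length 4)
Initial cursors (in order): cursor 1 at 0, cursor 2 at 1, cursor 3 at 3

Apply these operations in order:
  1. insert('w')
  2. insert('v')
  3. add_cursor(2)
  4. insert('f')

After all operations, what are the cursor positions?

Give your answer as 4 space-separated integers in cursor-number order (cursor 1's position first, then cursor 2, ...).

After op 1 (insert('w')): buffer="wfwwhwq" (len 7), cursors c1@1 c2@3 c3@6, authorship 1.2..3.
After op 2 (insert('v')): buffer="wvfwvwhwvq" (len 10), cursors c1@2 c2@5 c3@9, authorship 11.22..33.
After op 3 (add_cursor(2)): buffer="wvfwvwhwvq" (len 10), cursors c1@2 c4@2 c2@5 c3@9, authorship 11.22..33.
After op 4 (insert('f')): buffer="wvfffwvfwhwvfq" (len 14), cursors c1@4 c4@4 c2@8 c3@13, authorship 1114.222..333.

Answer: 4 8 13 4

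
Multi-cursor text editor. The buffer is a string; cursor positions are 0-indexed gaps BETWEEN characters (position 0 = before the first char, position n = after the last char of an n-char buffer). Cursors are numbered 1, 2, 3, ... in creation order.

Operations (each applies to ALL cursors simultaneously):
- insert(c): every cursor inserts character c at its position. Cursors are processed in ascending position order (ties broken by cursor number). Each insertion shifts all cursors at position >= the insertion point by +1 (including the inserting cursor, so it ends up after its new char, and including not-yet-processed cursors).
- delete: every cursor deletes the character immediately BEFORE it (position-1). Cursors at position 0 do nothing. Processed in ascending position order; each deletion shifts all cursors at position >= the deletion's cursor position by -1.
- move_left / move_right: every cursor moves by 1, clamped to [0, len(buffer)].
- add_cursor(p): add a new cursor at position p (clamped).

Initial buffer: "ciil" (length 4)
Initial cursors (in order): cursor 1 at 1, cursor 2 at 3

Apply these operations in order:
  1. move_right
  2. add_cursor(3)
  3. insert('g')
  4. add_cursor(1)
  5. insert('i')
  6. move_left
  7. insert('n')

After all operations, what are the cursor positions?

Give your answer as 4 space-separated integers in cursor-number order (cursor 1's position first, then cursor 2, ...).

After op 1 (move_right): buffer="ciil" (len 4), cursors c1@2 c2@4, authorship ....
After op 2 (add_cursor(3)): buffer="ciil" (len 4), cursors c1@2 c3@3 c2@4, authorship ....
After op 3 (insert('g')): buffer="cigiglg" (len 7), cursors c1@3 c3@5 c2@7, authorship ..1.3.2
After op 4 (add_cursor(1)): buffer="cigiglg" (len 7), cursors c4@1 c1@3 c3@5 c2@7, authorship ..1.3.2
After op 5 (insert('i')): buffer="ciigiigilgi" (len 11), cursors c4@2 c1@5 c3@8 c2@11, authorship .4.11.33.22
After op 6 (move_left): buffer="ciigiigilgi" (len 11), cursors c4@1 c1@4 c3@7 c2@10, authorship .4.11.33.22
After op 7 (insert('n')): buffer="cniigniignilgni" (len 15), cursors c4@2 c1@6 c3@10 c2@14, authorship .44.111.333.222

Answer: 6 14 10 2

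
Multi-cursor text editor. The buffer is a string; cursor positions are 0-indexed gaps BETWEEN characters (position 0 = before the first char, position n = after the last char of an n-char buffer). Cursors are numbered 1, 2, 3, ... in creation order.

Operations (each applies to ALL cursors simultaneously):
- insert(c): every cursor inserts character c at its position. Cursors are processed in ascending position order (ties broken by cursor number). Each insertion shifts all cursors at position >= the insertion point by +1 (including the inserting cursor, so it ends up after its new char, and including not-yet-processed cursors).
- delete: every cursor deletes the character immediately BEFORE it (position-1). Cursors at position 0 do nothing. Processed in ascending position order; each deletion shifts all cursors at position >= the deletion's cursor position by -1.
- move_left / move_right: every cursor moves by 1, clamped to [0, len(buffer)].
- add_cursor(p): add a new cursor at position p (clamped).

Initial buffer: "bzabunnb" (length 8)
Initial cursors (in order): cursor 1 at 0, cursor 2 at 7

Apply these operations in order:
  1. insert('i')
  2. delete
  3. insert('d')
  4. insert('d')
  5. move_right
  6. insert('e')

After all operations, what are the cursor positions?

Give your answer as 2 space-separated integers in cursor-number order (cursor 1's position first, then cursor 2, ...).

After op 1 (insert('i')): buffer="ibzabunnib" (len 10), cursors c1@1 c2@9, authorship 1.......2.
After op 2 (delete): buffer="bzabunnb" (len 8), cursors c1@0 c2@7, authorship ........
After op 3 (insert('d')): buffer="dbzabunndb" (len 10), cursors c1@1 c2@9, authorship 1.......2.
After op 4 (insert('d')): buffer="ddbzabunnddb" (len 12), cursors c1@2 c2@11, authorship 11.......22.
After op 5 (move_right): buffer="ddbzabunnddb" (len 12), cursors c1@3 c2@12, authorship 11.......22.
After op 6 (insert('e')): buffer="ddbezabunnddbe" (len 14), cursors c1@4 c2@14, authorship 11.1......22.2

Answer: 4 14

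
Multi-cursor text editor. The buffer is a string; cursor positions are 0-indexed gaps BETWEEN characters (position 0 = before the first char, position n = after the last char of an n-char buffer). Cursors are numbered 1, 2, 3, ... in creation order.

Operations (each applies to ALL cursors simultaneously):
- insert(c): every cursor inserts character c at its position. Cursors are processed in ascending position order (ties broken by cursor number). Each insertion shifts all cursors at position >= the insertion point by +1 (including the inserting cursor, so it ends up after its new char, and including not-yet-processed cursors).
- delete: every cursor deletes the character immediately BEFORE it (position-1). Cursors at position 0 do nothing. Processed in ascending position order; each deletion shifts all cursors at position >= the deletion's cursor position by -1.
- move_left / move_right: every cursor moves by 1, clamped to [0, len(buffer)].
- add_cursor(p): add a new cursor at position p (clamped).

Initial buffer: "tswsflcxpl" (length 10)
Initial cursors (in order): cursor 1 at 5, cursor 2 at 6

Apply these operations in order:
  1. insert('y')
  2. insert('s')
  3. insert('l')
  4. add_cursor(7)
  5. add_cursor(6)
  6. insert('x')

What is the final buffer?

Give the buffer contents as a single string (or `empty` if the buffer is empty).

Answer: tswsfyxsxlxlyslxcxpl

Derivation:
After op 1 (insert('y')): buffer="tswsfylycxpl" (len 12), cursors c1@6 c2@8, authorship .....1.2....
After op 2 (insert('s')): buffer="tswsfyslyscxpl" (len 14), cursors c1@7 c2@10, authorship .....11.22....
After op 3 (insert('l')): buffer="tswsfysllyslcxpl" (len 16), cursors c1@8 c2@12, authorship .....111.222....
After op 4 (add_cursor(7)): buffer="tswsfysllyslcxpl" (len 16), cursors c3@7 c1@8 c2@12, authorship .....111.222....
After op 5 (add_cursor(6)): buffer="tswsfysllyslcxpl" (len 16), cursors c4@6 c3@7 c1@8 c2@12, authorship .....111.222....
After op 6 (insert('x')): buffer="tswsfyxsxlxlyslxcxpl" (len 20), cursors c4@7 c3@9 c1@11 c2@16, authorship .....141311.2222....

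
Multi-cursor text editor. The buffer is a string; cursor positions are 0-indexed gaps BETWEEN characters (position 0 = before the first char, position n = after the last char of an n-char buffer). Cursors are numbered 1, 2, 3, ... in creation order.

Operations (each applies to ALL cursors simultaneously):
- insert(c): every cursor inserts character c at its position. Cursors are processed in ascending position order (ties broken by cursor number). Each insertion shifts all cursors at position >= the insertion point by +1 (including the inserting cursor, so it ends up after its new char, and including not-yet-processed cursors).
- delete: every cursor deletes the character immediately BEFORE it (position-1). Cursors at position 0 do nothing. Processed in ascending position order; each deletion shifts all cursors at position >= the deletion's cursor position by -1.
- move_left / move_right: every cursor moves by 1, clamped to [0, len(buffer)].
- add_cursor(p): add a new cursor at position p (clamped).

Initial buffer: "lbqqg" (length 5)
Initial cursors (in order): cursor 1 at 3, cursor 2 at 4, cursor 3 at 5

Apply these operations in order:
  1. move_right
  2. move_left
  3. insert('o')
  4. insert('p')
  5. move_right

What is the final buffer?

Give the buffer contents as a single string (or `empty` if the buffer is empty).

Answer: lbqopqooppg

Derivation:
After op 1 (move_right): buffer="lbqqg" (len 5), cursors c1@4 c2@5 c3@5, authorship .....
After op 2 (move_left): buffer="lbqqg" (len 5), cursors c1@3 c2@4 c3@4, authorship .....
After op 3 (insert('o')): buffer="lbqoqoog" (len 8), cursors c1@4 c2@7 c3@7, authorship ...1.23.
After op 4 (insert('p')): buffer="lbqopqooppg" (len 11), cursors c1@5 c2@10 c3@10, authorship ...11.2323.
After op 5 (move_right): buffer="lbqopqooppg" (len 11), cursors c1@6 c2@11 c3@11, authorship ...11.2323.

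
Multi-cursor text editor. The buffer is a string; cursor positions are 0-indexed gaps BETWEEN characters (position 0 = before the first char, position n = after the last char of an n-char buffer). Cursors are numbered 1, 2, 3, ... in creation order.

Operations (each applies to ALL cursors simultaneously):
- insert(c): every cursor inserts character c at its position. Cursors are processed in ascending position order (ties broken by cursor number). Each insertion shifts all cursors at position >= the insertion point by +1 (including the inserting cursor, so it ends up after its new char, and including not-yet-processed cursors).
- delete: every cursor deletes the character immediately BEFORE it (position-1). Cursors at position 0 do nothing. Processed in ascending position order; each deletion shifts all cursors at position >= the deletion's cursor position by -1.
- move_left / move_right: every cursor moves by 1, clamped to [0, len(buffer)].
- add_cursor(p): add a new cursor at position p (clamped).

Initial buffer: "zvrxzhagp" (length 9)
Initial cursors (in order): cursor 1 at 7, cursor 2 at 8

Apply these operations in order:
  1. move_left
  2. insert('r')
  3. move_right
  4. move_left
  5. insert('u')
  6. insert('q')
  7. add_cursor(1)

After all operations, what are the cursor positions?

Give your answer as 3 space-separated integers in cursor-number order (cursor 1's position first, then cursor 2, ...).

After op 1 (move_left): buffer="zvrxzhagp" (len 9), cursors c1@6 c2@7, authorship .........
After op 2 (insert('r')): buffer="zvrxzhrargp" (len 11), cursors c1@7 c2@9, authorship ......1.2..
After op 3 (move_right): buffer="zvrxzhrargp" (len 11), cursors c1@8 c2@10, authorship ......1.2..
After op 4 (move_left): buffer="zvrxzhrargp" (len 11), cursors c1@7 c2@9, authorship ......1.2..
After op 5 (insert('u')): buffer="zvrxzhruarugp" (len 13), cursors c1@8 c2@11, authorship ......11.22..
After op 6 (insert('q')): buffer="zvrxzhruqaruqgp" (len 15), cursors c1@9 c2@13, authorship ......111.222..
After op 7 (add_cursor(1)): buffer="zvrxzhruqaruqgp" (len 15), cursors c3@1 c1@9 c2@13, authorship ......111.222..

Answer: 9 13 1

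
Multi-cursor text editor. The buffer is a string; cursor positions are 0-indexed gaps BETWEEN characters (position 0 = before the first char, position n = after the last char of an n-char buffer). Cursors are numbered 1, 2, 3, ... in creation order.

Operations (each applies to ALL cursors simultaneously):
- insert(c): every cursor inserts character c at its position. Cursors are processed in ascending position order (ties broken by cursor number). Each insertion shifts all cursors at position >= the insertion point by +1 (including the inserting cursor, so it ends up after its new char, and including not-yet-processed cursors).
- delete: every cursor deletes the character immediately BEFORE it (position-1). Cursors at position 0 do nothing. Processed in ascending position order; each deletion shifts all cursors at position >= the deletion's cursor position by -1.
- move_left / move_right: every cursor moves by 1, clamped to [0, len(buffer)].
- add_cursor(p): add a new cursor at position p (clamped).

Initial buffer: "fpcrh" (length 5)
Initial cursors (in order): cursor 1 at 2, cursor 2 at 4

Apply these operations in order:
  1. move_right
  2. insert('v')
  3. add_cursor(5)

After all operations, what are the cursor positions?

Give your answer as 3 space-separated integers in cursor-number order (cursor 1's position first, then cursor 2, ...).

After op 1 (move_right): buffer="fpcrh" (len 5), cursors c1@3 c2@5, authorship .....
After op 2 (insert('v')): buffer="fpcvrhv" (len 7), cursors c1@4 c2@7, authorship ...1..2
After op 3 (add_cursor(5)): buffer="fpcvrhv" (len 7), cursors c1@4 c3@5 c2@7, authorship ...1..2

Answer: 4 7 5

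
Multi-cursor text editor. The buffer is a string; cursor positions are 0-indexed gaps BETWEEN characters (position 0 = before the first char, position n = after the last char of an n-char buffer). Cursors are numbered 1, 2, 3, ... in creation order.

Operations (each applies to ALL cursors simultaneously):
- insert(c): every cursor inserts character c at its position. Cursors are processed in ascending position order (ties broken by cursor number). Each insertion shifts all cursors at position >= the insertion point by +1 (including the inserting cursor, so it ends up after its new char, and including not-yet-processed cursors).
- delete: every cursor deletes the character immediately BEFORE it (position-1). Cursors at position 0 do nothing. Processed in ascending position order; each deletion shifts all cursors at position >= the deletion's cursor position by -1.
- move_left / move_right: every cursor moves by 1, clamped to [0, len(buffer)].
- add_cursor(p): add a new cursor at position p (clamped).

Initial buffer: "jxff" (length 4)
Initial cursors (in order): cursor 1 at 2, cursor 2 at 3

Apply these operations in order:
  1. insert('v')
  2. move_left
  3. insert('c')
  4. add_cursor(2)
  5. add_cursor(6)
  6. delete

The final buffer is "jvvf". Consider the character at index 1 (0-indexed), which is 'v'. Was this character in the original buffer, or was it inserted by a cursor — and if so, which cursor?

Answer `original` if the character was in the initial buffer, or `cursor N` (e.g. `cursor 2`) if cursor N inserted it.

After op 1 (insert('v')): buffer="jxvfvf" (len 6), cursors c1@3 c2@5, authorship ..1.2.
After op 2 (move_left): buffer="jxvfvf" (len 6), cursors c1@2 c2@4, authorship ..1.2.
After op 3 (insert('c')): buffer="jxcvfcvf" (len 8), cursors c1@3 c2@6, authorship ..11.22.
After op 4 (add_cursor(2)): buffer="jxcvfcvf" (len 8), cursors c3@2 c1@3 c2@6, authorship ..11.22.
After op 5 (add_cursor(6)): buffer="jxcvfcvf" (len 8), cursors c3@2 c1@3 c2@6 c4@6, authorship ..11.22.
After op 6 (delete): buffer="jvvf" (len 4), cursors c1@1 c3@1 c2@2 c4@2, authorship .12.
Authorship (.=original, N=cursor N): . 1 2 .
Index 1: author = 1

Answer: cursor 1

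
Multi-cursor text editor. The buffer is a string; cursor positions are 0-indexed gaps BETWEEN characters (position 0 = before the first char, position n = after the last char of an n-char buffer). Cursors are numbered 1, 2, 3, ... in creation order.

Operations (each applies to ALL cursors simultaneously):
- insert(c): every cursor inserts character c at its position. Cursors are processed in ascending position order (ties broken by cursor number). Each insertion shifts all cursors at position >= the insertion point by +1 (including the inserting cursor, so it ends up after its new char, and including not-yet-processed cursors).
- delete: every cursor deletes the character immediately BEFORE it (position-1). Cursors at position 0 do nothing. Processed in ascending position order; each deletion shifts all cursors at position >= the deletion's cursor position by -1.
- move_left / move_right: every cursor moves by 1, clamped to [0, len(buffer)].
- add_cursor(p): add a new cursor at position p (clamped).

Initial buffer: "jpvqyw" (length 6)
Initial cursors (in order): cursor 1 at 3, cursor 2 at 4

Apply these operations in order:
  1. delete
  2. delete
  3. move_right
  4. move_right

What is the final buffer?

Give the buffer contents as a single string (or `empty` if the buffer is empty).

Answer: yw

Derivation:
After op 1 (delete): buffer="jpyw" (len 4), cursors c1@2 c2@2, authorship ....
After op 2 (delete): buffer="yw" (len 2), cursors c1@0 c2@0, authorship ..
After op 3 (move_right): buffer="yw" (len 2), cursors c1@1 c2@1, authorship ..
After op 4 (move_right): buffer="yw" (len 2), cursors c1@2 c2@2, authorship ..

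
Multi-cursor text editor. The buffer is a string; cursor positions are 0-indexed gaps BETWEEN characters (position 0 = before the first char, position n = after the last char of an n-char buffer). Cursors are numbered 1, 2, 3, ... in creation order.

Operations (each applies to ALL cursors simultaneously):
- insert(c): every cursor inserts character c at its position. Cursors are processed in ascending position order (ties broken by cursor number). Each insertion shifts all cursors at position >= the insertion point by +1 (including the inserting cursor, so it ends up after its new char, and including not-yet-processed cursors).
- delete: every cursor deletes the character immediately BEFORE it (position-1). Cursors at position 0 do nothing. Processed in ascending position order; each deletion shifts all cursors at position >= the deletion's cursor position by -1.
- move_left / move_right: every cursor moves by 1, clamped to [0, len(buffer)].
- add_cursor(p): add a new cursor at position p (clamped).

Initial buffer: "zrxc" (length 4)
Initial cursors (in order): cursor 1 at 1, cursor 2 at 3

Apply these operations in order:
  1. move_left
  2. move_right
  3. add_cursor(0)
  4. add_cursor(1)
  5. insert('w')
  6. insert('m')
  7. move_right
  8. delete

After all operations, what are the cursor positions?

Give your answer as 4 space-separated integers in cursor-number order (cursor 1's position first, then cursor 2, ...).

Answer: 5 8 2 5

Derivation:
After op 1 (move_left): buffer="zrxc" (len 4), cursors c1@0 c2@2, authorship ....
After op 2 (move_right): buffer="zrxc" (len 4), cursors c1@1 c2@3, authorship ....
After op 3 (add_cursor(0)): buffer="zrxc" (len 4), cursors c3@0 c1@1 c2@3, authorship ....
After op 4 (add_cursor(1)): buffer="zrxc" (len 4), cursors c3@0 c1@1 c4@1 c2@3, authorship ....
After op 5 (insert('w')): buffer="wzwwrxwc" (len 8), cursors c3@1 c1@4 c4@4 c2@7, authorship 3.14..2.
After op 6 (insert('m')): buffer="wmzwwmmrxwmc" (len 12), cursors c3@2 c1@7 c4@7 c2@11, authorship 33.1414..22.
After op 7 (move_right): buffer="wmzwwmmrxwmc" (len 12), cursors c3@3 c1@8 c4@8 c2@12, authorship 33.1414..22.
After op 8 (delete): buffer="wmwwmxwm" (len 8), cursors c3@2 c1@5 c4@5 c2@8, authorship 33141.22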